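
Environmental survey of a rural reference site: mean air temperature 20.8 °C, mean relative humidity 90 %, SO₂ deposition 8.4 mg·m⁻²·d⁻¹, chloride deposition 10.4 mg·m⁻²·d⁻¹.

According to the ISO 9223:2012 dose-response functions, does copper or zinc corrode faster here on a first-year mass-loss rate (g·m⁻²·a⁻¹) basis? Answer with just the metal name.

copper: temperature factor f = -0.080·(10.8) = -0.8640
  sulphur-dioxide contribution → 0.7861 μm/a
  chloride contribution → 1.365 μm/a
  total first-year rate 2.151 μm/a
  mass loss = 2.151 μm/a × 8.96 g/cm³ = 19.27 g·m⁻²·a⁻¹
zinc: f(T) = -0.071·(T−10) [T>10 °C] = -0.7668
  sulphur-dioxide contribution → 0.9599 μm/a
  chloride contribution → 0.8003 μm/a
  ⇒ r_corr(zinc) = 1.76 μm/a
  mass loss = 1.76 μm/a × 7.14 g/cm³ = 12.57 g·m⁻²·a⁻¹
Ordering by g·m⁻²·a⁻¹: copper (19.3) > zinc (12.6)

copper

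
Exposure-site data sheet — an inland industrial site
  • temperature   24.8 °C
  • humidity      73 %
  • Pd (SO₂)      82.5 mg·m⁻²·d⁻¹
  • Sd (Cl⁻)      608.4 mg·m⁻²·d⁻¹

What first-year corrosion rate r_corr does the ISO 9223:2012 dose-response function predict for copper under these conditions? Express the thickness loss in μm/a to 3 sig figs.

r_corr = 3.08 μm/a

copper: temperature factor f = -0.080·(14.8) = -1.1840
  sulphur-dioxide contribution → 0.3792 μm/a
  chloride contribution → 2.701 μm/a
  total first-year rate 3.08 μm/a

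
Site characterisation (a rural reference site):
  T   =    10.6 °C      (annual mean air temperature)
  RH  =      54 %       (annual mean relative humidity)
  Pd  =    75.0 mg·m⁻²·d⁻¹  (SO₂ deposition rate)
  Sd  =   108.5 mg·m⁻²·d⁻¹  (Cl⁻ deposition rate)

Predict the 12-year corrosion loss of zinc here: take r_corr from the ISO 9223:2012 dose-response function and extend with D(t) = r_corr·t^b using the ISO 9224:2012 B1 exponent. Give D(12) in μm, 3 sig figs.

D(12) = 14.7 μm

zinc: T>10 °C ⇒ hinge -0.071·(10.6−10) = -0.0426
  Pd branch = 0.0129·Pd^0.44·e^(0.046·RH+f) = 0.9906 μm/a
  Cl⁻ term: 0.0175·108.5^0.57·exp(0.008·54+0.085·10.6) = 0.9597
  sum: 0.9906 + 0.9597 → r_corr = 1.95 μm/a
Long-term exponent b (ISO 9224 Table 2, B1) = 0.813
  D(12) = 1.95 × 12^0.813 = 1.95 × 7.54 = 14.71 μm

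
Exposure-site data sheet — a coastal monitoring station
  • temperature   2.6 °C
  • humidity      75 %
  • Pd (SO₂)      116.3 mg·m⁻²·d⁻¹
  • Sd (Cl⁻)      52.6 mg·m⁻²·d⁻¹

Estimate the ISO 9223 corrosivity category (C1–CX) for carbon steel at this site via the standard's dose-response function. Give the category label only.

carbon steel: T≤10 °C ⇒ hinge +0.150·(2.6−10) = -1.1100
  sulphur-dioxide contribution → 31.01 μm/a
  chloride contribution → 15.69 μm/a
  total first-year rate 46.7 μm/a
Category bounds: 25…50 μm/a bracket r_corr ⇒ C3

C3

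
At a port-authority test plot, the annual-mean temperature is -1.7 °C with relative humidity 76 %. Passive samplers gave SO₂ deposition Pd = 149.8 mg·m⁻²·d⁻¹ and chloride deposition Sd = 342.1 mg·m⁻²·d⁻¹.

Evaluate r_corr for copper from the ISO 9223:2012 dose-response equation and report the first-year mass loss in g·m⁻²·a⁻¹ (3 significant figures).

copper: f(T) = +0.126·(T−10) [T≤10 °C] = -1.4742
  SO₂ term: 0.0053·149.8^0.26·exp(0.059·76-1.4742) = 0.3954
  Sd branch = 0.01025·Sd^0.27·e^(0.036·RH+0.049·T) = 0.7031 μm/a
  sum: 0.3954 + 0.7031 → r_corr = 1.098 μm/a
Convert to mass loss: 1.098 μm/a × 8.96 g/cm³ = 9.842 g·m⁻²·a⁻¹

r_corr = 9.84 g·m⁻²·a⁻¹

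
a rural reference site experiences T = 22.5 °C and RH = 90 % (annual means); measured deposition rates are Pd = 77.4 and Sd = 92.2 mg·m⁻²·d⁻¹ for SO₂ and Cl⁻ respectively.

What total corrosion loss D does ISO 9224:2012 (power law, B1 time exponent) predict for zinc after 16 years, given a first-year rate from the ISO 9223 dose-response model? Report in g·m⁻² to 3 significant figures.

zinc: f(T) = -0.071·(T−10) [T>10 °C] = -0.8875
  sulphur-dioxide contribution → 2.26 μm/a
  chloride contribution → 3.208 μm/a
  ⇒ r_corr(zinc) = 5.468 μm/a
Long-term exponent b (ISO 9224 Table 2, B1) = 0.813
  D(16) = 5.468 × 16^0.813 = 5.468 × 9.527 = 52.09 μm
  Mass loss = 52.09 μm × 7.14 g/cm³ = 372 g·m⁻²

D(16) = 372 g·m⁻²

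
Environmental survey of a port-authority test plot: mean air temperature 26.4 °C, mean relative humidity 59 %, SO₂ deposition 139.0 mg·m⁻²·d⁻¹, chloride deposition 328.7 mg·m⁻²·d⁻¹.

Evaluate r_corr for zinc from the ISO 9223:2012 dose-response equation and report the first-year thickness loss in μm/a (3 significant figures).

r_corr = 7.73 μm/a

zinc: f(T) = -0.071·(T−10) [T>10 °C] = -1.1644
  SO₂ term: 0.0129·139.0^0.44·exp(0.046·59-1.1644) = 0.5327
  Cl⁻ term: 0.0175·328.7^0.57·exp(0.008·59+0.085·26.4) = 7.197
  r_corr = 0.5327 + 7.197 = 7.73 μm/a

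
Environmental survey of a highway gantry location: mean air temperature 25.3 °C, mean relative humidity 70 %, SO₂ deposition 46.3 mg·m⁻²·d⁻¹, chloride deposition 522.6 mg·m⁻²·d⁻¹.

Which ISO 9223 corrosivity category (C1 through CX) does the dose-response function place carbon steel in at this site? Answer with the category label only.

carbon steel: temperature factor f = -0.054·(15.3) = -0.8262
  SO₂ term: 1.77·46.3^0.52·exp(0.02·70-0.8262) = 23.08
  Cl⁻ term: 0.102·522.6^0.62·exp(0.033·70+0.04·25.3) = 137
  r_corr = 23.08 + 137 = 160 μm/a
Category bounds: 80…200 μm/a bracket r_corr ⇒ C5

C5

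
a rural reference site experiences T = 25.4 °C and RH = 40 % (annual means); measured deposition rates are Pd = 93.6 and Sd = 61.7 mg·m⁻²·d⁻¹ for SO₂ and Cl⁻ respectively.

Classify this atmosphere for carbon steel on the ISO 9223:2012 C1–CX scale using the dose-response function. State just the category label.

carbon steel: f(T) = -0.054·(T−10) [T>10 °C] = -0.8316
  SO₂ term: 1.77·93.6^0.52·exp(0.02·40-0.8316) = 18.17
  Cl⁻ term: 0.102·61.7^0.62·exp(0.033·40+0.04·25.4) = 13.59
  r_corr = 18.17 + 13.59 = 31.75 μm/a
ISO 9223 Table 2 (carbon steel): 25 < 31.8 ≤ 50 μm/a ⇒ C3

C3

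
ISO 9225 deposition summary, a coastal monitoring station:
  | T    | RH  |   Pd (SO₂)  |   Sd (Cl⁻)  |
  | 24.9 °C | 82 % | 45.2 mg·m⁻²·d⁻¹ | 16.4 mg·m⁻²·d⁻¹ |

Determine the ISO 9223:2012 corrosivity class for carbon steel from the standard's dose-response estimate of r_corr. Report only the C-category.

C4

carbon steel: T>10 °C ⇒ hinge -0.054·(24.9−10) = -0.8046
  Pd branch = 1.77·Pd^0.52·e^(0.02·RH+f) = 29.61 μm/a
  Sd branch = 0.102·Sd^0.62·e^(0.033·RH+0.04·T) = 23.42 μm/a
  r_corr = 29.61 + 23.42 = 53.03 μm/a
ISO 9223 Table 2 (carbon steel): 50 < 53 ≤ 80 μm/a ⇒ C4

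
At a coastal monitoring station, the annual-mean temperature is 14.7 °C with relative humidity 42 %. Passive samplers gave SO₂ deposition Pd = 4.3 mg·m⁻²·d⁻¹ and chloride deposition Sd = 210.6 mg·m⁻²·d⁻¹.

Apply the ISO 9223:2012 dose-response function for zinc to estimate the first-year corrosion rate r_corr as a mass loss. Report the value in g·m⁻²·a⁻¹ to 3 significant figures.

zinc: f(T) = -0.071·(T−10) [T>10 °C] = -0.3337
  sulphur-dioxide contribution → 0.1212 μm/a
  chloride contribution → 1.803 μm/a
  total first-year rate 1.924 μm/a
Convert to mass loss: 1.924 μm/a × 7.14 g/cm³ = 13.74 g·m⁻²·a⁻¹

r_corr = 13.7 g·m⁻²·a⁻¹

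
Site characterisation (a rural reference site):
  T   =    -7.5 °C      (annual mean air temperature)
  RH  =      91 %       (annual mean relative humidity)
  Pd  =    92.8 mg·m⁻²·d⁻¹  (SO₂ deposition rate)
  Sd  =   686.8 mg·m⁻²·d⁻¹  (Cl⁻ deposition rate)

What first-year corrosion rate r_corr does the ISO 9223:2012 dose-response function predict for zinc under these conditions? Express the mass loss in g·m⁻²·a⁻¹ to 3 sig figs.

r_corr = 28.5 g·m⁻²·a⁻¹

zinc: temperature factor f = +0.038·(-17.5) = -0.6650
  sulphur-dioxide contribution → 3.202 μm/a
  chloride contribution → 0.7931 μm/a
  total first-year rate 3.995 μm/a
Convert to mass loss: 3.995 μm/a × 7.14 g/cm³ = 28.53 g·m⁻²·a⁻¹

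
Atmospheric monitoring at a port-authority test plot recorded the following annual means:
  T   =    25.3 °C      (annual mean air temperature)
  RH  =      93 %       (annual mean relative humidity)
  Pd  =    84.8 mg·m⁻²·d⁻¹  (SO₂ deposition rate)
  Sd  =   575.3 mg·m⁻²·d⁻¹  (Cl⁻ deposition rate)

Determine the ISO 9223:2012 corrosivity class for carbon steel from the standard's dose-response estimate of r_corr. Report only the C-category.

carbon steel: T>10 °C ⇒ hinge -0.054·(25.3−10) = -0.8262
  Pd branch = 1.77·Pd^0.52·e^(0.02·RH+f) = 50.09 μm/a
  Cl⁻ term: 0.102·575.3^0.62·exp(0.033·93+0.04·25.3) = 310.5
  r_corr = 50.09 + 310.5 = 360.6 μm/a
361 μm/a falls in (200, 700] for carbon steel → category CX

CX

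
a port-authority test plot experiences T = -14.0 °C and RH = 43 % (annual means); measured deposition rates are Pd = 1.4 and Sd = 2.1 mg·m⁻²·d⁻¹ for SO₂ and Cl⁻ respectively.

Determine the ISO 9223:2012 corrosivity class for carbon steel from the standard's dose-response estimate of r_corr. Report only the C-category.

carbon steel: f(T) = +0.150·(T−10) [T≤10 °C] = -3.6000
  Pd branch = 1.77·Pd^0.52·e^(0.02·RH+f) = 0.1361 μm/a
  Sd branch = 0.102·Sd^0.62·e^(0.033·RH+0.04·T) = 0.3814 μm/a
  sum: 0.1361 + 0.3814 → r_corr = 0.5176 μm/a
Category bounds: 0…1.3 μm/a bracket r_corr ⇒ C1

C1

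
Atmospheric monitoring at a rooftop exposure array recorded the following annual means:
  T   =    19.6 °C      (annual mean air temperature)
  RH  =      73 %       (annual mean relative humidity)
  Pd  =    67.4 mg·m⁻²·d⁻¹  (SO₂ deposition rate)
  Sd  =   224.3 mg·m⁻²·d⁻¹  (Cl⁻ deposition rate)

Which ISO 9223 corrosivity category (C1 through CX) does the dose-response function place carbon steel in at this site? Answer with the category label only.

C5

carbon steel: T>10 °C ⇒ hinge -0.054·(19.6−10) = -0.5184
  SO₂ term: 1.77·67.4^0.52·exp(0.02·73-0.5184) = 40.53
  Cl⁻ term: 0.102·224.3^0.62·exp(0.033·73+0.04·19.6) = 71.26
  r_corr = 40.53 + 71.26 = 111.8 μm/a
Category bounds: 80…200 μm/a bracket r_corr ⇒ C5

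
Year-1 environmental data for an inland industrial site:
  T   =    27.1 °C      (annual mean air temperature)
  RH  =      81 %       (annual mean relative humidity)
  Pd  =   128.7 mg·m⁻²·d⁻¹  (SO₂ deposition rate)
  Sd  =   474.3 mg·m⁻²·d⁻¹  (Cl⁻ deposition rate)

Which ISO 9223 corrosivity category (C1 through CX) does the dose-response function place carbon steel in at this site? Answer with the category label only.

CX

carbon steel: T>10 °C ⇒ hinge -0.054·(27.1−10) = -0.9234
  SO₂ term: 1.77·128.7^0.52·exp(0.02·81-0.9234) = 44.41
  Sd branch = 0.102·Sd^0.62·e^(0.033·RH+0.04·T) = 199.2 μm/a
  sum: 44.41 + 199.2 → r_corr = 243.7 μm/a
Category bounds: 200…700 μm/a bracket r_corr ⇒ CX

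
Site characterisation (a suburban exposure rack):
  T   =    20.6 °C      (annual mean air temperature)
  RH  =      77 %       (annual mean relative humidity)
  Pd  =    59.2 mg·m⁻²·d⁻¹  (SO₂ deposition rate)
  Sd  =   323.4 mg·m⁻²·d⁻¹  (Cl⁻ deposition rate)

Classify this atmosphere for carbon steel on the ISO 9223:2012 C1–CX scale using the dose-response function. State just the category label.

C5

carbon steel: temperature factor f = -0.054·(10.6) = -0.5724
  sulphur-dioxide contribution → 38.89 μm/a
  chloride contribution → 106.2 μm/a
  total first-year rate 145.1 μm/a
Category bounds: 80…200 μm/a bracket r_corr ⇒ C5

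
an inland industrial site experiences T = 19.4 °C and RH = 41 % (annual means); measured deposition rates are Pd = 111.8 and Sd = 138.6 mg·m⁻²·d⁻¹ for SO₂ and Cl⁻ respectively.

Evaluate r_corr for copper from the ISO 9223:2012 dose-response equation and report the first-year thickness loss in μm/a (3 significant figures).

r_corr = 0.535 μm/a

copper: f(T) = -0.080·(T−10) [T>10 °C] = -0.7520
  SO₂ term: 0.0053·111.8^0.26·exp(0.059·41-0.7520) = 0.09568
  Cl⁻ term: 0.01025·138.6^0.27·exp(0.036·41+0.049·19.4) = 0.4394
  r_corr = 0.09568 + 0.4394 = 0.5351 μm/a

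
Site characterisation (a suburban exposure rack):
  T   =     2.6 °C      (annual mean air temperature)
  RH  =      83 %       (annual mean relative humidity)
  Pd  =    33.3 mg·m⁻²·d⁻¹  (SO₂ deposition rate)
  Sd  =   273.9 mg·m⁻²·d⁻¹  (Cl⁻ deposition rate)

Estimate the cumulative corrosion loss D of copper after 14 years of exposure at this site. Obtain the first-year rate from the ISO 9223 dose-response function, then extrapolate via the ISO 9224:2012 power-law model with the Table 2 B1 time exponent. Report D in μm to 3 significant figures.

copper: T≤10 °C ⇒ hinge +0.126·(2.6−10) = -0.9324
  SO₂ term: 0.0053·33.3^0.26·exp(0.059·83-0.9324) = 0.6949
  Cl⁻ term: 0.01025·273.9^0.27·exp(0.036·83+0.049·2.6) = 1.052
  sum: 0.6949 + 1.052 → r_corr = 1.747 μm/a
Long-term exponent b (ISO 9224 Table 2, B1) = 0.667
  D(14) = 1.747 × 14^0.667 = 1.747 × 5.814 = 10.15 μm

D(14) = 10.2 μm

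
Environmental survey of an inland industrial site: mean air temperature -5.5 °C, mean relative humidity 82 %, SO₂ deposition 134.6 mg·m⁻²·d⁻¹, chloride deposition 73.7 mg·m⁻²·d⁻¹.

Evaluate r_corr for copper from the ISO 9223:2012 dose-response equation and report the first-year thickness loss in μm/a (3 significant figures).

copper: T≤10 °C ⇒ hinge +0.126·(-5.5−10) = -1.9530
  SO₂ term: 0.0053·134.6^0.26·exp(0.059·82-1.9530) = 0.3394
  Cl⁻ term: 0.01025·73.7^0.27·exp(0.036·82+0.049·-5.5) = 0.4786
  sum: 0.3394 + 0.4786 → r_corr = 0.818 μm/a

r_corr = 0.818 μm/a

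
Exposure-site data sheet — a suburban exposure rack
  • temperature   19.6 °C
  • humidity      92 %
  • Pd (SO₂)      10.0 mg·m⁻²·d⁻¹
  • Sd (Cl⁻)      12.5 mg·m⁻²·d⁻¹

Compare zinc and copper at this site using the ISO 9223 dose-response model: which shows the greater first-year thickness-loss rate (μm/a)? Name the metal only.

copper

zinc: temperature factor f = -0.071·(9.6) = -0.6816
  Pd branch = 0.0129·Pd^0.44·e^(0.046·RH+f) = 1.237 μm/a
  Sd branch = 0.0175·Sd^0.57·e^(0.008·RH+0.085·T) = 0.8156 μm/a
  sum: 1.237 + 0.8156 → r_corr = 2.053 μm/a
copper: T>10 °C ⇒ hinge -0.080·(19.6−10) = -0.7680
  SO₂ term: 0.0053·10.0^0.26·exp(0.059·92-0.7680) = 1.019
  Cl⁻ term: 0.01025·12.5^0.27·exp(0.036·92+0.049·19.6) = 1.453
  r_corr = 1.019 + 1.453 = 2.472 μm/a
Ordering by μm/a: copper (2.47) > zinc (2.05)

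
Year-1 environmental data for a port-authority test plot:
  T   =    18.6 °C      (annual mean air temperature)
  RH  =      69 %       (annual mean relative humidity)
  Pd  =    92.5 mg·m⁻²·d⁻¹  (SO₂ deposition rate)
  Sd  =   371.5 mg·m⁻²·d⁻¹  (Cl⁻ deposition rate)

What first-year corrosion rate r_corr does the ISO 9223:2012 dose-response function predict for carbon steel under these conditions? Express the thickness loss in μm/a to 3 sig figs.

r_corr = 129 μm/a

carbon steel: f(T) = -0.054·(T−10) [T>10 °C] = -0.4644
  sulphur-dioxide contribution → 46.56 μm/a
  chloride contribution → 82.03 μm/a
  ⇒ r_corr(carbon steel) = 128.6 μm/a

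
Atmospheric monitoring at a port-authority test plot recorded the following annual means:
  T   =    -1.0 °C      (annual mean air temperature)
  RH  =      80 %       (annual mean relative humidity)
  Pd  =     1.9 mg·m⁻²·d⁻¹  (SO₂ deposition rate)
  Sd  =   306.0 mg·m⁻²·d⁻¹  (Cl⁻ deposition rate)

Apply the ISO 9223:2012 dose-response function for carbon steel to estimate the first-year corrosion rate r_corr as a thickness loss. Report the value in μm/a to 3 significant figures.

r_corr = 50.1 μm/a

carbon steel: f(T) = +0.150·(T−10) [T≤10 °C] = -1.6500
  sulphur-dioxide contribution → 2.351 μm/a
  chloride contribution → 47.74 μm/a
  total first-year rate 50.09 μm/a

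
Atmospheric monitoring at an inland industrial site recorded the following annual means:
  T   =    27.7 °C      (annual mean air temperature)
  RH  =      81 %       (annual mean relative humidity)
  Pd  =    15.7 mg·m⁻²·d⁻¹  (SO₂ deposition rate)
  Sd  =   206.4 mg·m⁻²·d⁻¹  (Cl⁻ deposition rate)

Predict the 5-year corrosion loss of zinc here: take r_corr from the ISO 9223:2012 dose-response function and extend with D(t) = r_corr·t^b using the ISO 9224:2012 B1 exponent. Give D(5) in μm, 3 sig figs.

zinc: temperature factor f = -0.071·(17.7) = -1.2567
  SO₂ term: 0.0129·15.7^0.44·exp(0.046·81-1.2567) = 0.5119
  Cl⁻ term: 0.0175·206.4^0.57·exp(0.008·81+0.085·27.7) = 7.352
  sum: 0.5119 + 7.352 → r_corr = 7.864 μm/a
Power-law: D(5) = r_corr · 5^0.813
  D(5) = 7.864 × 5^0.813 = 7.864 × 3.701 = 29.1 μm

D(5) = 29.1 μm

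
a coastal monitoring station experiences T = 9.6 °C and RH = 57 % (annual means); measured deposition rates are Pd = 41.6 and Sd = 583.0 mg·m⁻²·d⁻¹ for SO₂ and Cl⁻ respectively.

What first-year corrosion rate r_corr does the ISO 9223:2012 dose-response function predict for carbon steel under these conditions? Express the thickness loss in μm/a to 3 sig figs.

r_corr = 87.2 μm/a

carbon steel: f(T) = +0.150·(T−10) [T≤10 °C] = -0.0600
  Pd branch = 1.77·Pd^0.52·e^(0.02·RH+f) = 36.22 μm/a
  Cl⁻ term: 0.102·583.0^0.62·exp(0.033·57+0.04·9.6) = 50.93
  r_corr = 36.22 + 50.93 = 87.15 μm/a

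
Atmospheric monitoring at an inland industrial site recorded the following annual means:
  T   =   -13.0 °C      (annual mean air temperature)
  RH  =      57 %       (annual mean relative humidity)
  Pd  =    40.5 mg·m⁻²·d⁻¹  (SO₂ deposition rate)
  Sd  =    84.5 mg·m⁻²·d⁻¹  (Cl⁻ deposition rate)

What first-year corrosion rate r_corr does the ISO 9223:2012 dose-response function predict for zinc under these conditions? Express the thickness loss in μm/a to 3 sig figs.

r_corr = 0.492 μm/a

zinc: f(T) = +0.038·(T−10) [T≤10 °C] = -0.8740
  Pd branch = 0.0129·Pd^0.44·e^(0.046·RH+f) = 0.3776 μm/a
  Sd branch = 0.0175·Sd^0.57·e^(0.008·RH+0.085·T) = 0.1147 μm/a
  r_corr = 0.3776 + 0.1147 = 0.4923 μm/a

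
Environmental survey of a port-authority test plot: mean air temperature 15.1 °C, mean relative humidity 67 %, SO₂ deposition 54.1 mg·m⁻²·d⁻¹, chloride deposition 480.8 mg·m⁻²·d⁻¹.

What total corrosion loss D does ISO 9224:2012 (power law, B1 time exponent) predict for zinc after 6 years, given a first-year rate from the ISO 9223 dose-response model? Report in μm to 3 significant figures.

D(6) = 20.5 μm

zinc: T>10 °C ⇒ hinge -0.071·(15.1−10) = -0.3621
  sulphur-dioxide contribution → 1.134 μm/a
  chloride contribution → 3.647 μm/a
  total first-year rate 4.781 μm/a
Power-law: D(6) = r_corr · 6^0.813
  D(6) = 4.781 × 6^0.813 = 4.781 × 4.292 = 20.52 μm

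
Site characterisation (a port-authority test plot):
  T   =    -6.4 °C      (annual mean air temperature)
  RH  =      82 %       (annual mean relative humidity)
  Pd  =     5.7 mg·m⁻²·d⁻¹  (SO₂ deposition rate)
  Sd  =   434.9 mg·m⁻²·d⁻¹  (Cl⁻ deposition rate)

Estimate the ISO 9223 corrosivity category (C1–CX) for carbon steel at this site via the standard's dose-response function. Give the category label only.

carbon steel: f(T) = +0.150·(T−10) [T≤10 °C] = -2.4600
  Pd branch = 1.77·Pd^0.52·e^(0.02·RH+f) = 1.927 μm/a
  Cl⁻ term: 0.102·434.9^0.62·exp(0.033·82+0.04·-6.4) = 51.1
  r_corr = 1.927 + 51.1 = 53.03 μm/a
ISO 9223 Table 2 (carbon steel): 50 < 53 ≤ 80 μm/a ⇒ C4

C4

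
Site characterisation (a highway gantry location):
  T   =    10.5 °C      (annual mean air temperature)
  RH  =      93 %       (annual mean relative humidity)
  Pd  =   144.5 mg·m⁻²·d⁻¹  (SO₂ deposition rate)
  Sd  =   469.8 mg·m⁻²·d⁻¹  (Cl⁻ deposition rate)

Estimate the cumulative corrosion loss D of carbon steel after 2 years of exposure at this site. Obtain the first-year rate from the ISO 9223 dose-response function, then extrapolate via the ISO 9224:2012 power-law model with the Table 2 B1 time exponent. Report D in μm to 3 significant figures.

carbon steel: temperature factor f = -0.054·(0.5) = -0.0270
  Pd branch = 1.77·Pd^0.52·e^(0.02·RH+f) = 146.9 μm/a
  Sd branch = 0.102·Sd^0.62·e^(0.033·RH+0.04·T) = 151.5 μm/a
  r_corr = 146.9 + 151.5 = 298.5 μm/a
Long-term exponent b (ISO 9224 Table 2, B1) = 0.523
  D(2) = 298.5 × 2^0.523 = 298.5 × 1.437 = 428.9 μm

D(2) = 429 μm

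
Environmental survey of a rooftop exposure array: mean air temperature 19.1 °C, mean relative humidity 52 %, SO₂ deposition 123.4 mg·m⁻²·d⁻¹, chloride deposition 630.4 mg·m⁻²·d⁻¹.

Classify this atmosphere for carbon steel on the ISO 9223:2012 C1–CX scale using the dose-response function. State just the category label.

C5

carbon steel: temperature factor f = -0.054·(9.1) = -0.4914
  Pd branch = 1.77·Pd^0.52·e^(0.02·RH+f) = 37.47 μm/a
  Cl⁻ term: 0.102·630.4^0.62·exp(0.033·52+0.04·19.1) = 66.28
  sum: 37.47 + 66.28 → r_corr = 103.8 μm/a
ISO 9223 Table 2 (carbon steel): 80 < 104 ≤ 200 μm/a ⇒ C5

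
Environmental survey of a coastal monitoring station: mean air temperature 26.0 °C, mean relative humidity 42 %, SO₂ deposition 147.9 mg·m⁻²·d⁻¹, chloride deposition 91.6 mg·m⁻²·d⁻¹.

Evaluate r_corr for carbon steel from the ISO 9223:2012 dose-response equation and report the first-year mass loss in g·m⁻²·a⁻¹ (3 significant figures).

carbon steel: T>10 °C ⇒ hinge -0.054·(26.0−10) = -0.8640
  SO₂ term: 1.77·147.9^0.52·exp(0.02·42-0.8640) = 23.22
  Sd branch = 0.102·Sd^0.62·e^(0.033·RH+0.04·T) = 18.99 μm/a
  r_corr = 23.22 + 18.99 = 42.22 μm/a
Convert to mass loss: 42.22 μm/a × 7.85 g/cm³ = 331.4 g·m⁻²·a⁻¹

r_corr = 331 g·m⁻²·a⁻¹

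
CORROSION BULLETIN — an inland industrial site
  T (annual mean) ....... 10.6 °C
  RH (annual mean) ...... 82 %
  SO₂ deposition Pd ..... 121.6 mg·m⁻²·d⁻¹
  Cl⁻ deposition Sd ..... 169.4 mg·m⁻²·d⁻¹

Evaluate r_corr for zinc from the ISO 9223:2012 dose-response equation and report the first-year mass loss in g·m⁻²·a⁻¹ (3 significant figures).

zinc: f(T) = -0.071·(T−10) [T>10 °C] = -0.0426
  Pd branch = 0.0129·Pd^0.44·e^(0.046·RH+f) = 4.442 μm/a
  Sd branch = 0.0175·Sd^0.57·e^(0.008·RH+0.085·T) = 1.548 μm/a
  r_corr = 4.442 + 1.548 = 5.99 μm/a
Convert to mass loss: 5.99 μm/a × 7.14 g/cm³ = 42.77 g·m⁻²·a⁻¹

r_corr = 42.8 g·m⁻²·a⁻¹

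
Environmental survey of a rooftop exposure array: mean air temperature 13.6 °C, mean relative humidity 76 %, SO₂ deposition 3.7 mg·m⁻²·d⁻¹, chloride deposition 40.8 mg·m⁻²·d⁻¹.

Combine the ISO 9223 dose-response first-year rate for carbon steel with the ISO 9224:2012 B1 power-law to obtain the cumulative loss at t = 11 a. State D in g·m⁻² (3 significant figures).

D(11) = 954 g·m⁻²

carbon steel: T>10 °C ⇒ hinge -0.054·(13.6−10) = -0.1944
  Pd branch = 1.77·Pd^0.52·e^(0.02·RH+f) = 13.16 μm/a
  Cl⁻ term: 0.102·40.8^0.62·exp(0.033·76+0.04·13.6) = 21.51
  r_corr = 13.16 + 21.51 = 34.67 μm/a
Long-term exponent b (ISO 9224 Table 2, B1) = 0.523
  D(11) = 34.67 × 11^0.523 = 34.67 × 3.505 = 121.5 μm
  Mass loss = 121.5 μm × 7.85 g/cm³ = 953.8 g·m⁻²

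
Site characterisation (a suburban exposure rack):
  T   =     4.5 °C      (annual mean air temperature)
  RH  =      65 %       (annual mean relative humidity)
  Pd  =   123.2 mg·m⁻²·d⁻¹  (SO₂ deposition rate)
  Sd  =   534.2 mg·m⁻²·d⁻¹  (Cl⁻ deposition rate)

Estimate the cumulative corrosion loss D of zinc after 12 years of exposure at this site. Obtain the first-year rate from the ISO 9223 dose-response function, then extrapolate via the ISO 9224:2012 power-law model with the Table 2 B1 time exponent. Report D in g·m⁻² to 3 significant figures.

D(12) = 177 g·m⁻²

zinc: temperature factor f = +0.038·(-5.5) = -0.2090
  Pd branch = 0.0129·Pd^0.44·e^(0.046·RH+f) = 1.731 μm/a
  Sd branch = 0.0175·Sd^0.57·e^(0.008·RH+0.085·T) = 1.548 μm/a
  sum: 1.731 + 1.548 → r_corr = 3.279 μm/a
Long-term exponent b (ISO 9224 Table 2, B1) = 0.813
  D(12) = 3.279 × 12^0.813 = 3.279 × 7.54 = 24.72 μm
  Mass loss = 24.72 μm × 7.14 g/cm³ = 176.5 g·m⁻²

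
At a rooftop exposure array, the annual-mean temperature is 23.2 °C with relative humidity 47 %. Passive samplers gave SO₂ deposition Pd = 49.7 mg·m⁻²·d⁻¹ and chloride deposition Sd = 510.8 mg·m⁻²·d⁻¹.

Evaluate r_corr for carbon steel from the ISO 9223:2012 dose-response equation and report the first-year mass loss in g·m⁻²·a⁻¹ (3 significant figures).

carbon steel: f(T) = -0.054·(T−10) [T>10 °C] = -0.7128
  Pd branch = 1.77·Pd^0.52·e^(0.02·RH+f) = 16.93 μm/a
  Sd branch = 0.102·Sd^0.62·e^(0.033·RH+0.04·T) = 58.12 μm/a
  r_corr = 16.93 + 58.12 = 75.05 μm/a
Convert to mass loss: 75.05 μm/a × 7.85 g/cm³ = 589.2 g·m⁻²·a⁻¹

r_corr = 589 g·m⁻²·a⁻¹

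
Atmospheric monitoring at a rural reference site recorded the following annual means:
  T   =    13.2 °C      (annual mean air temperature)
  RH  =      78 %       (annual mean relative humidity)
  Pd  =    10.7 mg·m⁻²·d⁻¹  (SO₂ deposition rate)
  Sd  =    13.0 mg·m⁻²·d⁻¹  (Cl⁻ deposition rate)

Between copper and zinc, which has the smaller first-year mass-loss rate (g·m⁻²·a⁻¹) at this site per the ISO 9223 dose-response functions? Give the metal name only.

zinc

copper: f(T) = -0.080·(T−10) [T>10 °C] = -0.2560
  SO₂ term: 0.0053·10.7^0.26·exp(0.059·78-0.2560) = 0.7575
  Cl⁻ term: 0.01025·13.0^0.27·exp(0.036·78+0.049·13.2) = 0.6485
  r_corr = 0.7575 + 0.6485 = 1.406 μm/a
  mass loss = 1.406 μm/a × 8.96 g/cm³ = 12.6 g·m⁻²·a⁻¹
zinc: temperature factor f = -0.071·(3.2) = -0.2272
  Pd branch = 0.0129·Pd^0.44·e^(0.046·RH+f) = 1.055 μm/a
  Sd branch = 0.0175·Sd^0.57·e^(0.008·RH+0.085·T) = 0.4328 μm/a
  sum: 1.055 + 0.4328 → r_corr = 1.487 μm/a
  mass loss = 1.487 μm/a × 7.14 g/cm³ = 10.62 g·m⁻²·a⁻¹
Ordering by g·m⁻²·a⁻¹: copper (12.6) > zinc (10.6)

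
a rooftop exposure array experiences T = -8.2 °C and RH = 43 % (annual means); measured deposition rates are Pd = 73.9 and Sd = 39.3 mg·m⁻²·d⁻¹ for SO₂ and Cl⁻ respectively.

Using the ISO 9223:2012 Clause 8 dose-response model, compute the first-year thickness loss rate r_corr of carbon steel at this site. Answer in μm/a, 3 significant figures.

carbon steel: T≤10 °C ⇒ hinge +0.150·(-8.2−10) = -2.7300
  Pd branch = 1.77·Pd^0.52·e^(0.02·RH+f) = 2.556 μm/a
  Cl⁻ term: 0.102·39.3^0.62·exp(0.033·43+0.04·-8.2) = 2.958
  r_corr = 2.556 + 2.958 = 5.513 μm/a

r_corr = 5.51 μm/a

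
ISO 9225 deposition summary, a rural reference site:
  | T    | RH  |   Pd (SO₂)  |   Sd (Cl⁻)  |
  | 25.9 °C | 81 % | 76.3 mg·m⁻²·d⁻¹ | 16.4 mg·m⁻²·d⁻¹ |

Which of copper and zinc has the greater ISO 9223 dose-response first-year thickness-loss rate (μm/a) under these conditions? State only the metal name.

copper: temperature factor f = -0.080·(15.9) = -1.2720
  Pd branch = 0.0053·Pd^0.26·e^(0.059·RH+f) = 0.5455 μm/a
  Cl⁻ term: 0.01025·16.4^0.27·exp(0.036·81+0.049·25.9) = 1.433
  sum: 0.5455 + 1.433 → r_corr = 1.979 μm/a
zinc: T>10 °C ⇒ hinge -0.071·(25.9−10) = -1.1289
  SO₂ term: 0.0129·76.3^0.44·exp(0.046·81-1.1289) = 1.166
  Cl⁻ term: 0.0175·16.4^0.57·exp(0.008·81+0.085·25.9) = 1.489
  sum: 1.166 + 1.489 → r_corr = 2.656 μm/a
Ordering by μm/a: zinc (2.66) > copper (1.98)

zinc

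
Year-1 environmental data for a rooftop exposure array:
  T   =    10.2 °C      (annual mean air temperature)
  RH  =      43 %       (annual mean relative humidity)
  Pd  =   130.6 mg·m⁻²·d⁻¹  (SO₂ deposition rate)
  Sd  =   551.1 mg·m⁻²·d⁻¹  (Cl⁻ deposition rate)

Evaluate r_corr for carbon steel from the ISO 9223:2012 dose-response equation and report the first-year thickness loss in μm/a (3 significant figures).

carbon steel: temperature factor f = -0.054·(0.2) = -0.0108
  sulphur-dioxide contribution → 52.13 μm/a
  chloride contribution → 31.74 μm/a
  ⇒ r_corr(carbon steel) = 83.87 μm/a

r_corr = 83.9 μm/a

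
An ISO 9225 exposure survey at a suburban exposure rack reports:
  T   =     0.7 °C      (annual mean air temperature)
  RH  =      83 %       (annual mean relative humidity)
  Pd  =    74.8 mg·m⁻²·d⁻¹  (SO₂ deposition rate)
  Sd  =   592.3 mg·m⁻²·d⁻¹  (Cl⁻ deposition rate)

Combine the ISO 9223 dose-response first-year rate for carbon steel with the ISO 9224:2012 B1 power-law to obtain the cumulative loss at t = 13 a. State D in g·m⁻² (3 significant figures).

D(13) = 3.20e+03 g·m⁻²

carbon steel: temperature factor f = +0.150·(-9.3) = -1.3950
  SO₂ term: 1.77·74.8^0.52·exp(0.02·83-1.3950) = 21.75
  Sd branch = 0.102·Sd^0.62·e^(0.033·RH+0.04·T) = 84.97 μm/a
  sum: 21.75 + 84.97 → r_corr = 106.7 μm/a
Long-term exponent b (ISO 9224 Table 2, B1) = 0.523
  D(13) = 106.7 × 13^0.523 = 106.7 × 3.825 = 408.2 μm
  Mass loss = 408.2 μm × 7.85 g/cm³ = 3204 g·m⁻²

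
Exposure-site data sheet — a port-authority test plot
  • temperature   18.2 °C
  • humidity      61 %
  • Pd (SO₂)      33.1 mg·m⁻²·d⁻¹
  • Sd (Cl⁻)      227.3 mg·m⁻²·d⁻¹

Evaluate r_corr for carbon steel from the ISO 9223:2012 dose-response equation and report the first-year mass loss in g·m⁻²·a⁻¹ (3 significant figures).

r_corr = 545 g·m⁻²·a⁻¹

carbon steel: f(T) = -0.054·(T−10) [T>10 °C] = -0.4428
  SO₂ term: 1.77·33.1^0.52·exp(0.02·61-0.4428) = 23.76
  Cl⁻ term: 0.102·227.3^0.62·exp(0.033·61+0.04·18.2) = 45.72
  sum: 23.76 + 45.72 → r_corr = 69.48 μm/a
Convert to mass loss: 69.48 μm/a × 7.85 g/cm³ = 545.4 g·m⁻²·a⁻¹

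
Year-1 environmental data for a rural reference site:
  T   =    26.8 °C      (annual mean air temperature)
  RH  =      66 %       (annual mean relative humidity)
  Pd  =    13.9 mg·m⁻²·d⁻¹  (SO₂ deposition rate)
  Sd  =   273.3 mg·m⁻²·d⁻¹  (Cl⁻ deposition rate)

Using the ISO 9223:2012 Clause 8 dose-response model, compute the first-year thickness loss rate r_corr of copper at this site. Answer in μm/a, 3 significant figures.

r_corr = 2.00 μm/a

copper: T>10 °C ⇒ hinge -0.080·(26.8−10) = -1.3440
  sulphur-dioxide contribution → 0.1346 μm/a
  chloride contribution → 1.866 μm/a
  total first-year rate 2 μm/a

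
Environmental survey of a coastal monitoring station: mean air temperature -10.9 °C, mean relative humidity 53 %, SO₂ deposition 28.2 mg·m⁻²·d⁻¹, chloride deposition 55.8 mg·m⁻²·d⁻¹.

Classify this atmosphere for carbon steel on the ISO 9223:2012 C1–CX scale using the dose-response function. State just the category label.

C2

carbon steel: f(T) = +0.150·(T−10) [T≤10 °C] = -3.1350
  SO₂ term: 1.77·28.2^0.52·exp(0.02·53-3.1350) = 1.262
  Cl⁻ term: 0.102·55.8^0.62·exp(0.033·53+0.04·-10.9) = 4.589
  sum: 1.262 + 4.589 → r_corr = 5.851 μm/a
ISO 9223 Table 2 (carbon steel): 1.3 < 5.85 ≤ 25 μm/a ⇒ C2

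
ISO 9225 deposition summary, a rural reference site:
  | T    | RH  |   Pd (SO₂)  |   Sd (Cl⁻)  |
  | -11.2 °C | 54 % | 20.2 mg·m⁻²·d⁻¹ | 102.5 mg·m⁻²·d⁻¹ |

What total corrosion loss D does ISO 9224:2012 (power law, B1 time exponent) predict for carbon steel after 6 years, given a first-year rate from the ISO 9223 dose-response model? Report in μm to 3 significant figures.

D(6) = 20.1 μm

carbon steel: T≤10 °C ⇒ hinge +0.150·(-11.2−10) = -3.1800
  Pd branch = 1.77·Pd^0.52·e^(0.02·RH+f) = 1.035 μm/a
  Cl⁻ term: 0.102·102.5^0.62·exp(0.033·54+0.04·-11.2) = 6.833
  sum: 1.035 + 6.833 → r_corr = 7.867 μm/a
Power-law: D(6) = r_corr · 6^0.523
  D(6) = 7.867 × 6^0.523 = 7.867 × 2.553 = 20.08 μm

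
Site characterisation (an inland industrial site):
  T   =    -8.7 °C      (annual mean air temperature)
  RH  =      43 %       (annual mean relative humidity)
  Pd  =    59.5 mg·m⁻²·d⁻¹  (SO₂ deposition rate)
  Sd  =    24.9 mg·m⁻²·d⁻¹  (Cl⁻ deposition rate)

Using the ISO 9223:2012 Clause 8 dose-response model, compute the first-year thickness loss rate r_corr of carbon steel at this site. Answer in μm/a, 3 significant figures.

carbon steel: temperature factor f = +0.150·(-18.7) = -2.8050
  SO₂ term: 1.77·59.5^0.52·exp(0.02·43-2.8050) = 2.118
  Sd branch = 0.102·Sd^0.62·e^(0.033·RH+0.04·T) = 2.185 μm/a
  sum: 2.118 + 2.185 → r_corr = 4.303 μm/a

r_corr = 4.30 μm/a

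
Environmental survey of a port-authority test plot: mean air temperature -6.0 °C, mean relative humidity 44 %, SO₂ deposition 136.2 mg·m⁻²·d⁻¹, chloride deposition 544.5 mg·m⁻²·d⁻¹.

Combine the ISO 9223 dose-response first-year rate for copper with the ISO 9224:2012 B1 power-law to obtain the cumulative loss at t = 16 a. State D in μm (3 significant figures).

D(16) = 1.51 μm

copper: temperature factor f = +0.126·(-16.0) = -2.0160
  sulphur-dioxide contribution → 0.03397 μm/a
  chloride contribution → 0.204 μm/a
  ⇒ r_corr(copper) = 0.238 μm/a
ISO 9224: D(t) = r_corr · t^b with b = 0.667 (copper, B1)
  D(16) = 0.238 × 16^0.667 = 0.238 × 6.355 = 1.513 μm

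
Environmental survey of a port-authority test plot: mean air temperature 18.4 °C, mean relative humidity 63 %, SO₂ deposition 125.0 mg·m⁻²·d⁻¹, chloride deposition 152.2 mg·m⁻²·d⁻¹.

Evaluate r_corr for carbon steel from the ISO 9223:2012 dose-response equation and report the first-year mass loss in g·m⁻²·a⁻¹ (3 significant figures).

r_corr = 685 g·m⁻²·a⁻¹

carbon steel: f(T) = -0.054·(T−10) [T>10 °C] = -0.4536
  SO₂ term: 1.77·125.0^0.52·exp(0.02·63-0.4536) = 48.82
  Cl⁻ term: 0.102·152.2^0.62·exp(0.033·63+0.04·18.4) = 38.39
  r_corr = 48.82 + 38.39 = 87.21 μm/a
Convert to mass loss: 87.21 μm/a × 7.85 g/cm³ = 684.6 g·m⁻²·a⁻¹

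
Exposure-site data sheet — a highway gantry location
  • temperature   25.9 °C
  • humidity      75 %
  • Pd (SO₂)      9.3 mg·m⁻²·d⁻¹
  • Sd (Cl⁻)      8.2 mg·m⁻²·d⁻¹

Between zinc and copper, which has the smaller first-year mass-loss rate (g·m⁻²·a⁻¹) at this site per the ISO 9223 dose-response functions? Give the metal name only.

zinc: temperature factor f = -0.071·(15.9) = -1.1289
  Pd branch = 0.0129·Pd^0.44·e^(0.046·RH+f) = 0.3506 μm/a
  Cl⁻ term: 0.0175·8.2^0.57·exp(0.008·75+0.085·25.9) = 0.9563
  r_corr = 0.3506 + 0.9563 = 1.307 μm/a
  mass loss = 1.307 μm/a × 7.14 g/cm³ = 9.331 g·m⁻²·a⁻¹
copper: temperature factor f = -0.080·(15.9) = -1.2720
  SO₂ term: 0.0053·9.3^0.26·exp(0.059·75-1.2720) = 0.2215
  Sd branch = 0.01025·Sd^0.27·e^(0.036·RH+0.049·T) = 0.9577 μm/a
  sum: 0.2215 + 0.9577 → r_corr = 1.179 μm/a
  mass loss = 1.179 μm/a × 8.96 g/cm³ = 10.57 g·m⁻²·a⁻¹
Ordering by g·m⁻²·a⁻¹: copper (10.6) > zinc (9.33)

zinc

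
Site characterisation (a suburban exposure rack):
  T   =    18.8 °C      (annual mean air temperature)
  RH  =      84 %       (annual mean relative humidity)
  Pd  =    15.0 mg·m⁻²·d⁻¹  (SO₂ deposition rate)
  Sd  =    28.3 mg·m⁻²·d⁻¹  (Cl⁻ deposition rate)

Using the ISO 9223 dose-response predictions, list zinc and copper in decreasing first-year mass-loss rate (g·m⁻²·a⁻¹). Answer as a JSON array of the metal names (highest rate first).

["copper", "zinc"]

zinc: f(T) = -0.071·(T−10) [T>10 °C] = -0.6248
  Pd branch = 0.0129·Pd^0.44·e^(0.046·RH+f) = 1.084 μm/a
  Sd branch = 0.0175·Sd^0.57·e^(0.008·RH+0.085·T) = 1.139 μm/a
  r_corr = 1.084 + 1.139 = 2.222 μm/a
  mass loss = 2.222 μm/a × 7.14 g/cm³ = 15.87 g·m⁻²·a⁻¹
copper: temperature factor f = -0.080·(8.8) = -0.7040
  Pd branch = 0.0053·Pd^0.26·e^(0.059·RH+f) = 0.7528 μm/a
  Sd branch = 0.01025·Sd^0.27·e^(0.036·RH+0.049·T) = 1.306 μm/a
  sum: 0.7528 + 1.306 → r_corr = 2.059 μm/a
  mass loss = 2.059 μm/a × 8.96 g/cm³ = 18.45 g·m⁻²·a⁻¹
Ordering by g·m⁻²·a⁻¹: copper (18.5) > zinc (15.9)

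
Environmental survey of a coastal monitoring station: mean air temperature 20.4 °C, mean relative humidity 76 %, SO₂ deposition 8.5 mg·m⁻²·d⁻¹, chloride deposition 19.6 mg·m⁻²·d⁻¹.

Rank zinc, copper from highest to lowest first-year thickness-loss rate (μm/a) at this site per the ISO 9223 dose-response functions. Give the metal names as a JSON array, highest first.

["zinc", "copper"]

zinc: T>10 °C ⇒ hinge -0.071·(20.4−10) = -0.7384
  Pd branch = 0.0129·Pd^0.44·e^(0.046·RH+f) = 0.5214 μm/a
  Cl⁻ term: 0.0175·19.6^0.57·exp(0.008·76+0.085·20.4) = 0.9925
  r_corr = 0.5214 + 0.9925 = 1.514 μm/a
copper: temperature factor f = -0.080·(10.4) = -0.8320
  SO₂ term: 0.0053·8.5^0.26·exp(0.059·76-0.8320) = 0.3564
  Sd branch = 0.01025·Sd^0.27·e^(0.036·RH+0.049·T) = 0.9594 μm/a
  r_corr = 0.3564 + 0.9594 = 1.316 μm/a
Ordering by μm/a: zinc (1.51) > copper (1.32)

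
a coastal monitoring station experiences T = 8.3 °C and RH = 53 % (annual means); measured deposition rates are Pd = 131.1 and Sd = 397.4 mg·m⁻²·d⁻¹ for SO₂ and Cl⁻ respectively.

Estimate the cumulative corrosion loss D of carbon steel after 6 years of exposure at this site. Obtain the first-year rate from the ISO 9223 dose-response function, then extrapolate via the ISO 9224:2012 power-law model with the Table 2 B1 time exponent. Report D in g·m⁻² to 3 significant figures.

D(6) = 1.67e+03 g·m⁻²

carbon steel: temperature factor f = +0.150·(-1.7) = -0.2550
  sulphur-dioxide contribution → 49.97 μm/a
  chloride contribution → 33.41 μm/a
  ⇒ r_corr(carbon steel) = 83.38 μm/a
ISO 9224: D(t) = r_corr · t^b with b = 0.523 (carbon steel, B1)
  D(6) = 83.38 × 6^0.523 = 83.38 × 2.553 = 212.8 μm
  Mass loss = 212.8 μm × 7.85 g/cm³ = 1671 g·m⁻²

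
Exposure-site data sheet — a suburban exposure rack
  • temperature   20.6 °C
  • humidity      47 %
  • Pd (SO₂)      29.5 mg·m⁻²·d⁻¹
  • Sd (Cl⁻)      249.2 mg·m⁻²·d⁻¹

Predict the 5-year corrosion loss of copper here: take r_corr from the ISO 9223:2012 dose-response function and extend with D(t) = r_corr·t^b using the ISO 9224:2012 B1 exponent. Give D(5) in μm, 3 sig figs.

D(5) = 2.24 μm

copper: f(T) = -0.080·(T−10) [T>10 °C] = -0.8480
  SO₂ term: 0.0053·29.5^0.26·exp(0.059·47-0.8480) = 0.08759
  Cl⁻ term: 0.01025·249.2^0.27·exp(0.036·47+0.049·20.6) = 0.6776
  sum: 0.08759 + 0.6776 → r_corr = 0.7652 μm/a
Power-law: D(5) = r_corr · 5^0.667
  D(5) = 0.7652 × 5^0.667 = 0.7652 × 2.926 = 2.239 μm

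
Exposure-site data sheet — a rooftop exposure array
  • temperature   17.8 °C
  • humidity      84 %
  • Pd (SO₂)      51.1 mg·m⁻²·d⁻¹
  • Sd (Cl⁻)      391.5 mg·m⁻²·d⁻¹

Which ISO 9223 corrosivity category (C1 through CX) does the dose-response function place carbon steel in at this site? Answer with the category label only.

carbon steel: T>10 °C ⇒ hinge -0.054·(17.8−10) = -0.4212
  SO₂ term: 1.77·51.1^0.52·exp(0.02·84-0.4212) = 48.2
  Sd branch = 0.102·Sd^0.62·e^(0.033·RH+0.04·T) = 134.6 μm/a
  r_corr = 48.2 + 134.6 = 182.8 μm/a
Category bounds: 80…200 μm/a bracket r_corr ⇒ C5

C5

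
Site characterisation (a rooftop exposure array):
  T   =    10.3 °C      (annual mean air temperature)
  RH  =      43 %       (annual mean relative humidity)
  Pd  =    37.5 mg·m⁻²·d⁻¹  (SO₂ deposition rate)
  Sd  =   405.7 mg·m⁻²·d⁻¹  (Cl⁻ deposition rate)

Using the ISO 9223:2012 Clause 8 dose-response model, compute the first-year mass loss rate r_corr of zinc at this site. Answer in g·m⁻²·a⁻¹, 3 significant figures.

r_corr = 16.2 g·m⁻²·a⁻¹

zinc: f(T) = -0.071·(T−10) [T>10 °C] = -0.0213
  Pd branch = 0.0129·Pd^0.44·e^(0.046·RH+f) = 0.4497 μm/a
  Cl⁻ term: 0.0175·405.7^0.57·exp(0.008·43+0.085·10.3) = 1.817
  sum: 0.4497 + 1.817 → r_corr = 2.267 μm/a
Convert to mass loss: 2.267 μm/a × 7.14 g/cm³ = 16.18 g·m⁻²·a⁻¹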